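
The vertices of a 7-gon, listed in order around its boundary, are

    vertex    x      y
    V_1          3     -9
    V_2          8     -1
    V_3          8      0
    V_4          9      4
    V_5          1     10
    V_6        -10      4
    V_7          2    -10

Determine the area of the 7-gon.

201.5

V_1→V_2: (3)(-1) − (8)(-9) = 69
V_2→V_3: (8)(0) − (8)(-1) = 8
V_3→V_4: (8)(4) − (9)(0) = 32
V_4→V_5: (9)(10) − (1)(4) = 86
V_5→V_6: (1)(4) − (-10)(10) = 104
V_6→V_7: (-10)(-10) − (2)(4) = 92
V_7→V_1: (2)(-9) − (3)(-10) = 12
Σ = 403
Area = |Σ|/2 = 201.5.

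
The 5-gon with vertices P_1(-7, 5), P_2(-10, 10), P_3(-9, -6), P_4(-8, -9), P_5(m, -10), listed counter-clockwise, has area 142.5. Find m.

The doubled signed area Σ (x_i y_{i+1} − x_{i+1} y_i) is linear in m.
With m=0 it equals 173; the coefficient of m is 14 (from the two edges through P_5).
So 14·m + 173 = 2·142.5 = 285 ⇒ m = 8.

8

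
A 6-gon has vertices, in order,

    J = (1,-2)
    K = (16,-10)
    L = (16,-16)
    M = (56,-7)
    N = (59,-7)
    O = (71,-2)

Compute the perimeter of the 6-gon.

|JK| = √((15)² + (-8)²) = √289 = 17
|KL| = √((0)² + (-6)²) = √36 = 6
|LM| = √((40)² + (9)²) = √1681 = 41
|MN| = √((3)² + (0)²) = √9 = 3
|NO| = √((12)² + (5)²) = √169 = 13
|OJ| = √((-70)² + (0)²) = √4900 = 70
Perimeter = 17 + 6 + 41 + 3 + 13 + 70 = 150.

150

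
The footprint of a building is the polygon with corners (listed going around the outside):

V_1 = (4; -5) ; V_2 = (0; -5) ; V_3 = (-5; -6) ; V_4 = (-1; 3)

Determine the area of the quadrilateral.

Apply the shoelace (surveyor's) formula: 2A = Σ (x_i·y_{i+1} − x_{i+1}·y_i), indices taken mod 4.
Σ = (-20) + (-25) + (-21) + (-7) = -73
Area = |Σ|/2 = 36.5.

36.5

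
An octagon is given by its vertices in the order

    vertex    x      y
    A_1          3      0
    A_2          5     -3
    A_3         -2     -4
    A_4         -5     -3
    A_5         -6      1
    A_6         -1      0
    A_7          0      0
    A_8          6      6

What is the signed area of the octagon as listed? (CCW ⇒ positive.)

Apply the shoelace (surveyor's) formula: 2A = Σ (x_i·y_{i+1} − x_{i+1}·y_i), indices taken mod 8.
A_1→A_2: (3)(-3) − (5)(0) = -9
A_2→A_3: (5)(-4) − (-2)(-3) = -26
A_3→A_4: (-2)(-3) − (-5)(-4) = -14
A_4→A_5: (-5)(1) − (-6)(-3) = -23
A_5→A_6: (-6)(0) − (-1)(1) = 1
A_6→A_7: (-1)(0) − (0)(0) = 0
A_7→A_8: (0)(6) − (6)(0) = 0
A_8→A_1: (6)(0) − (3)(6) = -18
Σ = -89
Signed area = Σ/2 = -44.5 (negative ⇒ clockwise traversal).

-44.5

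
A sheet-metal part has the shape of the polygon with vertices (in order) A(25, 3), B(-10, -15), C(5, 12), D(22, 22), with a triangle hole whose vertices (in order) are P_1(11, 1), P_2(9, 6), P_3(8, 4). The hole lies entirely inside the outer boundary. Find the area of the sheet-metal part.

Outer boundary:
Apply the surveyor's formula: 2A = Σ (x_i·y_{i+1} − x_{i+1}·y_i), indices taken mod 4.
A→B: (25)(-15) − (-10)(3) = -345
B→C: (-10)(12) − (5)(-15) = -45
C→D: (5)(22) − (22)(12) = -154
D→A: (22)(3) − (25)(22) = -484
Σ = -1028
Area = |Σ|/2 = 514.
Hole:
Σ = (57) + (-12) + (-36) = 9
Area = |Σ|/2 = 4.5.
Net area = 514 − 4.5 = 509.5.

509.5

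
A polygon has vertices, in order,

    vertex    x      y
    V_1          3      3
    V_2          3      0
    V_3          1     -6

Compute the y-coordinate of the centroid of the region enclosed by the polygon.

Apply Gauss's area formula. First the cross-terms c_i = x_i·y_{i+1} − x_{i+1}·y_i:
  -9, -18, 21  ⇒  2A = -6, A = -3.
Then Σ (y_i + y_{i+1})·c_i = 18, so ȳ = 18 / (6·(-3)) = -1.

-1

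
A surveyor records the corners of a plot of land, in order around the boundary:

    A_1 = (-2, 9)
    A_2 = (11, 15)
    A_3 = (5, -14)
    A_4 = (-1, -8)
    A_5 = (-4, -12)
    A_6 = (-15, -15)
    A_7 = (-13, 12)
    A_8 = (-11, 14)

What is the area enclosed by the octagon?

524

A_1→A_2: (-2)(15) − (11)(9) = -129
A_2→A_3: (11)(-14) − (5)(15) = -229
A_3→A_4: (5)(-8) − (-1)(-14) = -54
A_4→A_5: (-1)(-12) − (-4)(-8) = -20
A_5→A_6: (-4)(-15) − (-15)(-12) = -120
A_6→A_7: (-15)(12) − (-13)(-15) = -375
A_7→A_8: (-13)(14) − (-11)(12) = -50
A_8→A_1: (-11)(9) − (-2)(14) = -71
Σ = -1048
Area = |Σ|/2 = 524.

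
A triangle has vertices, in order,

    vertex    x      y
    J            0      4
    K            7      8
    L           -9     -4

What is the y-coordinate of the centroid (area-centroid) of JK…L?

Apply the shoelace formula. First the cross-terms c_i = x_i·y_{i+1} − x_{i+1}·y_i:
  -28, 44, -36  ⇒  2A = -20, A = -10.
Then Σ (y_i + y_{i+1})·c_i = -160, so ȳ = -160 / (6·(-10)) = 8/3.

8/3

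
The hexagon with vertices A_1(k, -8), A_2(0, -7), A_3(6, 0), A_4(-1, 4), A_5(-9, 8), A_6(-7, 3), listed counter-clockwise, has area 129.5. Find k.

The doubled signed area Σ (x_i y_{i+1} − x_{i+1} y_i) is linear in k.
With k=0 it equals 179; the coefficient of k is -10 (from the two edges through A_1).
So -10·k + 179 = 2·129.5 = 259 ⇒ k = -8.

-8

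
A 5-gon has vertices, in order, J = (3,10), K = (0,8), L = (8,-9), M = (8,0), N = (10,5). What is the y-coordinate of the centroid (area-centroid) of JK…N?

Apply the shoelace (surveyor's) formula. First the cross-terms c_i = x_i·y_{i+1} − x_{i+1}·y_i:
  24, -64, 72, 40, 85  ⇒  2A = 157, A = 78.5.
Then Σ (y_i + y_{i+1})·c_i = 1323, so ȳ = 1323 / (6·78.5) = 441/157.

441/157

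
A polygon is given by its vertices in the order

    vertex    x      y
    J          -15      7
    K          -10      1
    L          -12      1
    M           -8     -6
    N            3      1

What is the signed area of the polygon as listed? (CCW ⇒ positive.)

91.5

Apply the surveyor's formula: 2A = Σ (x_i·y_{i+1} − x_{i+1}·y_i), indices taken mod 5.
Σ = (55) + (2) + (80) + (10) + (36) = 183
Signed area = Σ/2 = 91.5 (positive ⇒ counter-clockwise traversal).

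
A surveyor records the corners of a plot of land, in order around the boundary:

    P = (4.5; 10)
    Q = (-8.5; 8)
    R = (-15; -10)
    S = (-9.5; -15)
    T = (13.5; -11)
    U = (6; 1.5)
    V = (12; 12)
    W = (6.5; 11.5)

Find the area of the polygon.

Apply the shoelace formula: 2A = Σ (x_i·y_{i+1} − x_{i+1}·y_i), indices taken mod 8.
Σ = (121) + (205) + (130) + (307) + (86.25) + (54) + (60) + (13.25) = 976.5
Area = |Σ|/2 = 488.25.

488.25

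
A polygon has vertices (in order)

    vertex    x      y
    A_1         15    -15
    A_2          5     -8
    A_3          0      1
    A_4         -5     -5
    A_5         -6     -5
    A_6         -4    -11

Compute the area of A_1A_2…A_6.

Apply Gauss's area formula: 2A = Σ (x_i·y_{i+1} − x_{i+1}·y_i), indices taken mod 6.
Σ = (-45) + (5) + (5) + (-5) + (46) + (225) = 231
Area = |Σ|/2 = 115.5.

115.5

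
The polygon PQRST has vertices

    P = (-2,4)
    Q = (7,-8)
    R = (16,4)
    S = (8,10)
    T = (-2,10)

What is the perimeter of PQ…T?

|PQ| = √((9)² + (-12)²) = √225 = 15
|QR| = √((9)² + (12)²) = √225 = 15
|RS| = √((-8)² + (6)²) = √100 = 10
|ST| = √((-10)² + (0)²) = √100 = 10
|TP| = √((0)² + (-6)²) = √36 = 6
Perimeter = 15 + 15 + 10 + 10 + 6 = 56.

56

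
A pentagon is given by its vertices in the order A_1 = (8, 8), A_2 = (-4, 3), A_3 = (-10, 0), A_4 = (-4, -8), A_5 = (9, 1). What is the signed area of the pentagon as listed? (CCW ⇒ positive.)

149

Apply Gauss's area formula: 2A = Σ (x_i·y_{i+1} − x_{i+1}·y_i), indices taken mod 5.
Cross-terms: 56, 30, 80, 68, 64  ⇒  Σ = 298
Signed area = Σ/2 = 149 (positive ⇒ counter-clockwise traversal).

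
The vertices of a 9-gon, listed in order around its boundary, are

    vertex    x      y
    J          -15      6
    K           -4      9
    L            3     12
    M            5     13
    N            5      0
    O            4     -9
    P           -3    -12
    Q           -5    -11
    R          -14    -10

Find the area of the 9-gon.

378.5

Apply Gauss's area formula: 2A = Σ (x_i·y_{i+1} − x_{i+1}·y_i), indices taken mod 9.
Σ = (-111) + (-75) + (-21) + (-65) + (-45) + (-75) + (-27) + (-104) + (-234) = -757
Area = |Σ|/2 = 378.5.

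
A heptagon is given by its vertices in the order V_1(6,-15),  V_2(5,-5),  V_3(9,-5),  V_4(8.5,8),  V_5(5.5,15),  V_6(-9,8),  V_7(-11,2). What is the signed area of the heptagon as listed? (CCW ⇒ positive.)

Σ = (45) + (20) + (114.5) + (83.5) + (179) + (70) + (153) = 665
Signed area = Σ/2 = 332.5 (positive ⇒ counter-clockwise traversal).

332.5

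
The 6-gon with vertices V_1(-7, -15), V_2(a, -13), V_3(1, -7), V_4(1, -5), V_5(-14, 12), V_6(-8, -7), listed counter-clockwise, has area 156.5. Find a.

Write out the shoelace sum; only the two edges meeting at V_2 involve a:
2·Area = [((-7)·(-13) − a·(-15)) + (a·(-7) − 1·(-13))] + 209
       = 8·a + 313 = 313
⇒ a = 0.

0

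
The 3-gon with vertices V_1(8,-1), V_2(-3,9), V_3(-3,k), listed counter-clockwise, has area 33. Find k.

Write out the shoelace sum; only the two edges meeting at V_3 involve k:
2·Area = [((-3)·k − (-3)·9) + ((-3)·(-1) − 8·k)] + 69
       = -11·k + 99 = 66
⇒ k = 3.

3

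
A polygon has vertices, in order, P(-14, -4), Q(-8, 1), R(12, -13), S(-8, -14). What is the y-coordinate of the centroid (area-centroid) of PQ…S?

Apply Gauss's area formula. First the cross-terms c_i = x_i·y_{i+1} − x_{i+1}·y_i:
  -46, 92, -272, -164  ⇒  2A = -390, A = -195.
Then Σ (y_i + y_{i+1})·c_i = 9330, so ȳ = 9330 / (6·(-195)) = -311/39.

-311/39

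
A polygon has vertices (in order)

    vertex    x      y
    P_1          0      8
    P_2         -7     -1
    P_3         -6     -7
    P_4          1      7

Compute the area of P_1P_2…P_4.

36

Apply the shoelace (surveyor's) formula: 2A = Σ (x_i·y_{i+1} − x_{i+1}·y_i), indices taken mod 4.
Σ = (56) + (43) + (-35) + (8) = 72
Area = |Σ|/2 = 36.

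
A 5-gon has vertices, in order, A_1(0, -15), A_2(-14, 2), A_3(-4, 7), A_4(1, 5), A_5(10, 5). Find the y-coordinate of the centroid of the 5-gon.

Apply the shoelace formula. First the cross-terms c_i = x_i·y_{i+1} − x_{i+1}·y_i:
  -210, -90, -27, -45, -150  ⇒  2A = -522, A = -261.
Then Σ (y_i + y_{i+1})·c_i = 2646, so ȳ = 2646 / (6·(-261)) = -49/29.

-49/29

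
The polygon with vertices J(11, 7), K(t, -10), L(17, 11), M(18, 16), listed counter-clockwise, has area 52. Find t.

The doubled signed area Σ (x_i y_{i+1} − x_{i+1} y_i) is linear in t.
With t=0 it equals 84; the coefficient of t is 4 (from the two edges through K).
So 4·t + 84 = 2·52 = 104 ⇒ t = 5.

5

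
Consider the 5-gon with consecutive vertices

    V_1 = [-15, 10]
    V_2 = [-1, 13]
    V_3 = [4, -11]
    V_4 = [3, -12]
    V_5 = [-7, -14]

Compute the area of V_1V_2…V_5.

Cross-terms: -185, -41, -15, -126, -280  ⇒  Σ = -647
Area = |Σ|/2 = 323.5.

323.5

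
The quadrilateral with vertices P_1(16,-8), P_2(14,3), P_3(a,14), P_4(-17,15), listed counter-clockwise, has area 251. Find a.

1

Write out the shoelace sum; only the two edges meeting at P_3 involve a:
2·Area = [(14·14 − a·3) + (a·15 − (-17)·14)] + 56
       = 12·a + 490 = 502
⇒ a = 1.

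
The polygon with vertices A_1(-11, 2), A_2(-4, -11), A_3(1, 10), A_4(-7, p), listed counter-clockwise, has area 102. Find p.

4

The doubled signed area Σ (x_i y_{i+1} − x_{i+1} y_i) is linear in p.
With p=0 it equals 156; the coefficient of p is 12 (from the two edges through A_4).
So 12·p + 156 = 2·102 = 204 ⇒ p = 4.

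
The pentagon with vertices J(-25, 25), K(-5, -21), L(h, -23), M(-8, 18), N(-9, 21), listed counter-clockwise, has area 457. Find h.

1

The doubled signed area Σ (x_i y_{i+1} − x_{i+1} y_i) is linear in h.
With h=0 it equals 875; the coefficient of h is 39 (from the two edges through L).
So 39·h + 875 = 2·457 = 914 ⇒ h = 1.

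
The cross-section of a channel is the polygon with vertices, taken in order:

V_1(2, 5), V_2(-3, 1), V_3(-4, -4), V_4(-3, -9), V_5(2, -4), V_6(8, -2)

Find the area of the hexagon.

Cross-terms: 17, 16, 24, 30, 28, 44  ⇒  Σ = 159
Area = |Σ|/2 = 79.5.

79.5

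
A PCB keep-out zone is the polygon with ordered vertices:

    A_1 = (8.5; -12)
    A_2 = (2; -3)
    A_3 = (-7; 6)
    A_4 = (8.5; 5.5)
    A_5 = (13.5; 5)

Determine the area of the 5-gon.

Apply the shoelace (surveyor's) formula: 2A = Σ (x_i·y_{i+1} − x_{i+1}·y_i), indices taken mod 5.
Σ = (-1.5) + (-9) + (-89.5) + (-31.75) + (-204.5) = -336.25
Area = |Σ|/2 = 168.125.

168.125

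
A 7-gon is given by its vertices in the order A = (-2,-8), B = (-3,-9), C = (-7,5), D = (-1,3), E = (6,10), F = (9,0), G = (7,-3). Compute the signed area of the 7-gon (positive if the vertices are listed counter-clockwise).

-153.5

Apply the shoelace formula: 2A = Σ (x_i·y_{i+1} − x_{i+1}·y_i), indices taken mod 7.
Σ = (-6) + (-78) + (-16) + (-28) + (-90) + (-27) + (-62) = -307
Signed area = Σ/2 = -153.5 (negative ⇒ clockwise traversal).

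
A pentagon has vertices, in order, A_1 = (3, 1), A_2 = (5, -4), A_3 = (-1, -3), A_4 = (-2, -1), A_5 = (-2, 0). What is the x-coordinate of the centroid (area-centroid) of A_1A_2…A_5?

191/135

Apply Gauss's area formula. First the cross-terms c_i = x_i·y_{i+1} − x_{i+1}·y_i:
  -17, -19, -5, -2, -2  ⇒  2A = -45, A = -22.5.
Then Σ (x_i + x_{i+1})·c_i = -191, so x̄ = -191 / (6·(-22.5)) = 191/135.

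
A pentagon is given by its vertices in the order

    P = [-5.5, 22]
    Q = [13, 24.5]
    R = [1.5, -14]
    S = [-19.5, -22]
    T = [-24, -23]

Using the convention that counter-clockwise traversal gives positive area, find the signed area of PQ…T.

-839.75

Apply the shoelace (surveyor's) formula: 2A = Σ (x_i·y_{i+1} − x_{i+1}·y_i), indices taken mod 5.
Σ = (-420.75) + (-218.75) + (-306) + (-79.5) + (-654.5) = -1679.5
Signed area = Σ/2 = -839.75 (negative ⇒ clockwise traversal).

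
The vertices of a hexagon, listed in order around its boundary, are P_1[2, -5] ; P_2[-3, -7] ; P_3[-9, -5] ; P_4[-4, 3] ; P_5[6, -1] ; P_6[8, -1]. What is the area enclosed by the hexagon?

Σ = (-29) + (-48) + (-47) + (-14) + (2) + (-38) = -174
Area = |Σ|/2 = 87.

87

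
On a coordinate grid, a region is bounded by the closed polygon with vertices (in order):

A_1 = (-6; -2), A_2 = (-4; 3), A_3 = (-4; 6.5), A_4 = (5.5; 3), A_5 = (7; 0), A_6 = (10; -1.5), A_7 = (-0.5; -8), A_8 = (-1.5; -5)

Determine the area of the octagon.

118.25

Apply Gauss's area formula: 2A = Σ (x_i·y_{i+1} − x_{i+1}·y_i), indices taken mod 8.
A_1→A_2: (-6)(3) − (-4)(-2) = -26
A_2→A_3: (-4)(6.5) − (-4)(3) = -14
A_3→A_4: (-4)(3) − (5.5)(6.5) = -47.75
A_4→A_5: (5.5)(0) − (7)(3) = -21
A_5→A_6: (7)(-1.5) − (10)(0) = -10.5
A_6→A_7: (10)(-8) − (-0.5)(-1.5) = -80.75
A_7→A_8: (-0.5)(-5) − (-1.5)(-8) = -9.5
A_8→A_1: (-1.5)(-2) − (-6)(-5) = -27
Σ = -236.5
Area = |Σ|/2 = 118.25.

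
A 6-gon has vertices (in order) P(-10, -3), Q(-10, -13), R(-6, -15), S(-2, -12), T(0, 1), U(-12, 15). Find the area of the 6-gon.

205

Apply the shoelace formula: 2A = Σ (x_i·y_{i+1} − x_{i+1}·y_i), indices taken mod 6.
Σ = (100) + (72) + (42) + (-2) + (12) + (186) = 410
Area = |Σ|/2 = 205.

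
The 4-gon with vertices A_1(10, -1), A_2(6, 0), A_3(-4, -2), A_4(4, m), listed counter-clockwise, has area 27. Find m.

-4

Write out the shoelace sum; only the two edges meeting at A_4 involve m:
2·Area = [((-4)·m − 4·(-2)) + (4·(-1) − 10·m)] + -6
       = -14·m + -2 = 54
⇒ m = -4.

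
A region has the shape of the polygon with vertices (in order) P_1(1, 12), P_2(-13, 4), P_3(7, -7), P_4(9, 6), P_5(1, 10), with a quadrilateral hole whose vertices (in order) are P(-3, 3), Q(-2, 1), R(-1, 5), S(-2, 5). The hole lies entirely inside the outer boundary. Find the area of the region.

Outer boundary:
Cross-terms: 160, 63, 105, 84, 2  ⇒  Σ = 414
Area = |Σ|/2 = 207.
Hole:
Cross-terms: 3, -9, 5, 9  ⇒  Σ = 8
Area = |Σ|/2 = 4.
Net area = 207 − 4 = 203.

203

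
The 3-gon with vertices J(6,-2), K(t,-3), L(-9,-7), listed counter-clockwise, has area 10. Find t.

The doubled signed area Σ (x_i y_{i+1} − x_{i+1} y_i) is linear in t.
With t=0 it equals 15; the coefficient of t is -5 (from the two edges through K).
So -5·t + 15 = 2·10 = 20 ⇒ t = -1.

-1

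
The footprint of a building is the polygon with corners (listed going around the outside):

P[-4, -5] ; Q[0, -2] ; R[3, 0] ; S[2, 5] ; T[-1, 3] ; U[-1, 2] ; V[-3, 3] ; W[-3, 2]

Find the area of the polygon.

35

Σ = (8) + (6) + (15) + (11) + (1) + (3) + (3) + (23) = 70
Area = |Σ|/2 = 35.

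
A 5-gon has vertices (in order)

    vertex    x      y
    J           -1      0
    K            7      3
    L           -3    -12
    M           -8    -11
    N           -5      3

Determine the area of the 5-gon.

Cross-terms: -3, -75, -63, -79, 3  ⇒  Σ = -217
Area = |Σ|/2 = 108.5.

108.5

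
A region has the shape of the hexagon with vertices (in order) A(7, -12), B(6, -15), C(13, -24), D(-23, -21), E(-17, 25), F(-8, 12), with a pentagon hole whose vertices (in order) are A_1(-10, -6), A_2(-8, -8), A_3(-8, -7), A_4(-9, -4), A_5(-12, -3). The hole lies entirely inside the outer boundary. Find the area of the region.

Outer boundary:
Apply the surveyor's formula: 2A = Σ (x_i·y_{i+1} − x_{i+1}·y_i), indices taken mod 6.
Cross-terms: -33, 51, -825, -932, -4, 12  ⇒  Σ = -1731
Area = |Σ|/2 = 865.5.
Hole:
Apply Gauss's area formula: 2A = Σ (x_i·y_{i+1} − x_{i+1}·y_i), indices taken mod 5.
A_1→A_2: (-10)(-8) − (-8)(-6) = 32
A_2→A_3: (-8)(-7) − (-8)(-8) = -8
A_3→A_4: (-8)(-4) − (-9)(-7) = -31
A_4→A_5: (-9)(-3) − (-12)(-4) = -21
A_5→A_1: (-12)(-6) − (-10)(-3) = 42
Σ = 14
Area = |Σ|/2 = 7.
Net area = 865.5 − 7 = 858.5.

858.5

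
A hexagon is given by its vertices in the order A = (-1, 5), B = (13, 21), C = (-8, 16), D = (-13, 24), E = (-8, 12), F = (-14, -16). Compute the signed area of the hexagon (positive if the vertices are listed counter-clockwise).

276

Cross-terms: -86, 376, 16, 36, 296, -86  ⇒  Σ = 552
Signed area = Σ/2 = 276 (positive ⇒ counter-clockwise traversal).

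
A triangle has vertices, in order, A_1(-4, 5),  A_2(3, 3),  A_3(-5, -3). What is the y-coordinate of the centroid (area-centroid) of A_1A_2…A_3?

5/3

Apply Gauss's area formula. First the cross-terms c_i = x_i·y_{i+1} − x_{i+1}·y_i:
  -27, 6, -37  ⇒  2A = -58, A = -29.
Then Σ (y_i + y_{i+1})·c_i = -290, so ȳ = -290 / (6·(-29)) = 5/3.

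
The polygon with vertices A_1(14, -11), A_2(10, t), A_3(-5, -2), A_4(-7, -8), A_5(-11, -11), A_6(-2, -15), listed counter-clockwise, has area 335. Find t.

10

Write out the shoelace sum; only the two edges meeting at A_2 involve t:
2·Area = [(14·t − 10·(-11)) + (10·(-2) − (-5)·t)] + 390
       = 19·t + 480 = 670
⇒ t = 10.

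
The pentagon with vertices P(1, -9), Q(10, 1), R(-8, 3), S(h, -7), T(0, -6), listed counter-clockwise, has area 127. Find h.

-7

The doubled signed area Σ (x_i y_{i+1} − x_{i+1} y_i) is linear in h.
With h=0 it equals 191; the coefficient of h is -9 (from the two edges through S).
So -9·h + 191 = 2·127 = 254 ⇒ h = -7.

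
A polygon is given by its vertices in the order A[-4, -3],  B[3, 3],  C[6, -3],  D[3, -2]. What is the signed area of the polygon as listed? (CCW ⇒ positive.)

-25

Apply Gauss's area formula: 2A = Σ (x_i·y_{i+1} − x_{i+1}·y_i), indices taken mod 4.
A→B: (-4)(3) − (3)(-3) = -3
B→C: (3)(-3) − (6)(3) = -27
C→D: (6)(-2) − (3)(-3) = -3
D→A: (3)(-3) − (-4)(-2) = -17
Σ = -50
Signed area = Σ/2 = -25 (negative ⇒ clockwise traversal).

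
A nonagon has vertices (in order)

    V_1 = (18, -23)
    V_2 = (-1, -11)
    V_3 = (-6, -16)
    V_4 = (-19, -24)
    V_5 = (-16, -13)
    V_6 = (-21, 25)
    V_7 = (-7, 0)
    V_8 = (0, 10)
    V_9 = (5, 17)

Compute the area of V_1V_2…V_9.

Apply Gauss's area formula: 2A = Σ (x_i·y_{i+1} − x_{i+1}·y_i), indices taken mod 9.
Σ = (-221) + (-50) + (-160) + (-137) + (-673) + (175) + (-70) + (-50) + (-421) = -1607
Area = |Σ|/2 = 803.5.

803.5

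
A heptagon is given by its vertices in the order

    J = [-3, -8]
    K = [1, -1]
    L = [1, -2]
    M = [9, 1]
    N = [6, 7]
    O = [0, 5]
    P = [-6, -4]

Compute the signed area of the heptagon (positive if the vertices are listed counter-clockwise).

Apply the shoelace (surveyor's) formula: 2A = Σ (x_i·y_{i+1} − x_{i+1}·y_i), indices taken mod 7.
Cross-terms: 11, -1, 19, 57, 30, 30, 36  ⇒  Σ = 182
Signed area = Σ/2 = 91 (positive ⇒ counter-clockwise traversal).

91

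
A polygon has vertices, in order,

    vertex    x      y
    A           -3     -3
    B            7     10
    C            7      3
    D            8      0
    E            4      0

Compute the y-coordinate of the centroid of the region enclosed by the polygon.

368/141

Apply Gauss's area formula. First the cross-terms c_i = x_i·y_{i+1} − x_{i+1}·y_i:
  -9, -49, -24, 0, -12  ⇒  2A = -94, A = -47.
Then Σ (y_i + y_{i+1})·c_i = -736, so ȳ = -736 / (6·(-47)) = 368/141.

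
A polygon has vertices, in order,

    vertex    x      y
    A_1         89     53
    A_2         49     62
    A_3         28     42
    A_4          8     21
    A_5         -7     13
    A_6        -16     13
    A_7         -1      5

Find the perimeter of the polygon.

244

|A_1A_2| = √((-40)² + (9)²) = √1681 = 41
|A_2A_3| = √((-21)² + (-20)²) = √841 = 29
|A_3A_4| = √((-20)² + (-21)²) = √841 = 29
|A_4A_5| = √((-15)² + (-8)²) = √289 = 17
|A_5A_6| = √((-9)² + (0)²) = √81 = 9
|A_6A_7| = √((15)² + (-8)²) = √289 = 17
|A_7A_1| = √((90)² + (48)²) = √10404 = 102
Perimeter = 41 + 29 + 29 + 17 + 9 + 17 + 102 = 244.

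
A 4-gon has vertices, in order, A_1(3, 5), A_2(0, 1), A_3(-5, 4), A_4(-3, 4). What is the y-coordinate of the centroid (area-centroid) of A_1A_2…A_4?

Apply the surveyor's formula. First the cross-terms c_i = x_i·y_{i+1} − x_{i+1}·y_i:
  3, 5, -8, -27  ⇒  2A = -27, A = -13.5.
Then Σ (y_i + y_{i+1})·c_i = -264, so ȳ = -264 / (6·(-13.5)) = 88/27.

88/27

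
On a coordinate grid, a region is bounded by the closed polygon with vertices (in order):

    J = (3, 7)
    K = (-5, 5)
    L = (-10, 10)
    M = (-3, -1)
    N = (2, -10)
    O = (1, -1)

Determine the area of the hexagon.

Apply the shoelace (surveyor's) formula: 2A = Σ (x_i·y_{i+1} − x_{i+1}·y_i), indices taken mod 6.
Cross-terms: 50, 0, 40, 32, 8, 10  ⇒  Σ = 140
Area = |Σ|/2 = 70.

70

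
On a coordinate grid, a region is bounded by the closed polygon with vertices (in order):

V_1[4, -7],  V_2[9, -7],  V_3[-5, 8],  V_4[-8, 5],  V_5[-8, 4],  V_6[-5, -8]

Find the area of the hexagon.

135

Apply Gauss's area formula: 2A = Σ (x_i·y_{i+1} − x_{i+1}·y_i), indices taken mod 6.
Σ = (35) + (37) + (39) + (8) + (84) + (67) = 270
Area = |Σ|/2 = 135.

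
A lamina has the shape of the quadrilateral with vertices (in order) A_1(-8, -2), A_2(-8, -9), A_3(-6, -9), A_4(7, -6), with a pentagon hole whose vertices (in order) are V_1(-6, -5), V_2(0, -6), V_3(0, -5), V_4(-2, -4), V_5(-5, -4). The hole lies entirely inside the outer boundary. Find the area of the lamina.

Outer boundary:
Apply the surveyor's formula: 2A = Σ (x_i·y_{i+1} − x_{i+1}·y_i), indices taken mod 4.
Σ = (56) + (18) + (99) + (-62) = 111
Area = |Σ|/2 = 55.5.
Hole:
Apply the shoelace formula: 2A = Σ (x_i·y_{i+1} − x_{i+1}·y_i), indices taken mod 5.
Cross-terms: 36, 0, -10, -12, 1  ⇒  Σ = 15
Area = |Σ|/2 = 7.5.
Net area = 55.5 − 7.5 = 48.

48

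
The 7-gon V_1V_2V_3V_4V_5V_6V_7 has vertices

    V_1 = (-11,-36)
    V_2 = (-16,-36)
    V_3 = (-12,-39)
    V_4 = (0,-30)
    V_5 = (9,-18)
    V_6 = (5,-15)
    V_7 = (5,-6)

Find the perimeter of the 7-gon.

|V_1V_2| = √((-5)² + (0)²) = √25 = 5
|V_2V_3| = √((4)² + (-3)²) = √25 = 5
|V_3V_4| = √((12)² + (9)²) = √225 = 15
|V_4V_5| = √((9)² + (12)²) = √225 = 15
|V_5V_6| = √((-4)² + (3)²) = √25 = 5
|V_6V_7| = √((0)² + (9)²) = √81 = 9
|V_7V_1| = √((-16)² + (-30)²) = √1156 = 34
Perimeter = 5 + 5 + 15 + 15 + 5 + 9 + 34 = 88.

88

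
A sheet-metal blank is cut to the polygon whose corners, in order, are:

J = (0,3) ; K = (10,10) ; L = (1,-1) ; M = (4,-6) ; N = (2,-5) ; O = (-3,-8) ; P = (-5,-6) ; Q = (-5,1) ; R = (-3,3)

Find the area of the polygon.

84.5

Σ = (-30) + (-20) + (-2) + (-8) + (-31) + (-22) + (-35) + (-12) + (-9) = -169
Area = |Σ|/2 = 84.5.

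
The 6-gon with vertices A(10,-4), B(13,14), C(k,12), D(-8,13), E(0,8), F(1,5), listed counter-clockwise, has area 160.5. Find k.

The doubled signed area Σ (x_i y_{i+1} − x_{i+1} y_i) is linear in k.
With k=0 it equals 318; the coefficient of k is -1 (from the two edges through C).
So -1·k + 318 = 2·160.5 = 321 ⇒ k = -3.

-3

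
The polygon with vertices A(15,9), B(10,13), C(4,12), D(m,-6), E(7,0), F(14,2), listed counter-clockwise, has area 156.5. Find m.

-1

The doubled signed area Σ (x_i y_{i+1} − x_{i+1} y_i) is linear in m.
With m=0 it equals 301; the coefficient of m is -12 (from the two edges through D).
So -12·m + 301 = 2·156.5 = 313 ⇒ m = -1.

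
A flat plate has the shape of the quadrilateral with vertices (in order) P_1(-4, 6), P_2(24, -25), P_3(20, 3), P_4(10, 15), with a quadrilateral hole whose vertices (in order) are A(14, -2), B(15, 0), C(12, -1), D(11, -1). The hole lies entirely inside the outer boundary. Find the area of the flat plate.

Outer boundary:
P_1→P_2: (-4)(-25) − (24)(6) = -44
P_2→P_3: (24)(3) − (20)(-25) = 572
P_3→P_4: (20)(15) − (10)(3) = 270
P_4→P_1: (10)(6) − (-4)(15) = 120
Σ = 918
Area = |Σ|/2 = 459.
Hole:
Cross-terms: 30, -15, -1, -8  ⇒  Σ = 6
Area = |Σ|/2 = 3.
Net area = 459 − 3 = 456.

456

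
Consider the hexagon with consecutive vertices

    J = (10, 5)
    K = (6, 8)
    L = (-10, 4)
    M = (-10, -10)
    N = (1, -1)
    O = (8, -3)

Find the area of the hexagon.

Apply the surveyor's formula: 2A = Σ (x_i·y_{i+1} − x_{i+1}·y_i), indices taken mod 6.
J→K: (10)(8) − (6)(5) = 50
K→L: (6)(4) − (-10)(8) = 104
L→M: (-10)(-10) − (-10)(4) = 140
M→N: (-10)(-1) − (1)(-10) = 20
N→O: (1)(-3) − (8)(-1) = 5
O→J: (8)(5) − (10)(-3) = 70
Σ = 389
Area = |Σ|/2 = 194.5.

194.5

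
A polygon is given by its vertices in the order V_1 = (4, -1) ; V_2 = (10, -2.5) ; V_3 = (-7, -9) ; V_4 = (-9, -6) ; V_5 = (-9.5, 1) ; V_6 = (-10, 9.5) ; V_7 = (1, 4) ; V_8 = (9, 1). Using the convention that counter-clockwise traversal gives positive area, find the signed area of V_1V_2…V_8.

Apply Gauss's area formula: 2A = Σ (x_i·y_{i+1} − x_{i+1}·y_i), indices taken mod 8.
V_1→V_2: (4)(-2.5) − (10)(-1) = 0
V_2→V_3: (10)(-9) − (-7)(-2.5) = -107.5
V_3→V_4: (-7)(-6) − (-9)(-9) = -39
V_4→V_5: (-9)(1) − (-9.5)(-6) = -66
V_5→V_6: (-9.5)(9.5) − (-10)(1) = -80.25
V_6→V_7: (-10)(4) − (1)(9.5) = -49.5
V_7→V_8: (1)(1) − (9)(4) = -35
V_8→V_1: (9)(-1) − (4)(1) = -13
Σ = -390.25
Signed area = Σ/2 = -195.125 (negative ⇒ clockwise traversal).

-195.125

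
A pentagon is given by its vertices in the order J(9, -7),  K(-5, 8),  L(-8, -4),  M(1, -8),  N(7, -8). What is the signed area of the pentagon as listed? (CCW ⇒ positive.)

Apply the shoelace (surveyor's) formula: 2A = Σ (x_i·y_{i+1} − x_{i+1}·y_i), indices taken mod 5.
Σ = (37) + (84) + (68) + (48) + (23) = 260
Signed area = Σ/2 = 130 (positive ⇒ counter-clockwise traversal).

130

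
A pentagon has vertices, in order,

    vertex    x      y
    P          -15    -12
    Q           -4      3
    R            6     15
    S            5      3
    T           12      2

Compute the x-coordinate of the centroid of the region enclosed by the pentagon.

Apply the shoelace (surveyor's) formula. First the cross-terms c_i = x_i·y_{i+1} − x_{i+1}·y_i:
  -93, -78, -57, -26, -114  ⇒  2A = -368, A = -184.
Then Σ (x_i + x_{i+1})·c_i = 884, so x̄ = 884 / (6·(-184)) = -221/276.

-221/276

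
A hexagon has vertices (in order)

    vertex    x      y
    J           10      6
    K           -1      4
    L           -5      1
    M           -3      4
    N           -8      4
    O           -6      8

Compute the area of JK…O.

J→K: (10)(4) − (-1)(6) = 46
K→L: (-1)(1) − (-5)(4) = 19
L→M: (-5)(4) − (-3)(1) = -17
M→N: (-3)(4) − (-8)(4) = 20
N→O: (-8)(8) − (-6)(4) = -40
O→J: (-6)(6) − (10)(8) = -116
Σ = -88
Area = |Σ|/2 = 44.

44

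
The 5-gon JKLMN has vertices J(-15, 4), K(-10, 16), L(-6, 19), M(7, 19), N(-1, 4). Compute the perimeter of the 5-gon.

|JK| = √((5)² + (12)²) = √169 = 13
|KL| = √((4)² + (3)²) = √25 = 5
|LM| = √((13)² + (0)²) = √169 = 13
|MN| = √((-8)² + (-15)²) = √289 = 17
|NJ| = √((-14)² + (0)²) = √196 = 14
Perimeter = 13 + 5 + 13 + 17 + 14 = 62.

62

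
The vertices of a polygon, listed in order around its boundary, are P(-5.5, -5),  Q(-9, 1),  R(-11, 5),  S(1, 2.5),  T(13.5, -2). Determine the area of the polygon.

P→Q: (-5.5)(1) − (-9)(-5) = -50.5
Q→R: (-9)(5) − (-11)(1) = -34
R→S: (-11)(2.5) − (1)(5) = -32.5
S→T: (1)(-2) − (13.5)(2.5) = -35.75
T→P: (13.5)(-5) − (-5.5)(-2) = -78.5
Σ = -231.25
Area = |Σ|/2 = 115.625.

115.625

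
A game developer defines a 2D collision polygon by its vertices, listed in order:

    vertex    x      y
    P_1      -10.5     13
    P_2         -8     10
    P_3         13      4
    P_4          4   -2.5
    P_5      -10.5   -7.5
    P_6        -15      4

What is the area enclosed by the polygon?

Apply the shoelace formula: 2A = Σ (x_i·y_{i+1} − x_{i+1}·y_i), indices taken mod 6.
Σ = (-1) + (-162) + (-48.5) + (-56.25) + (-154.5) + (-153) = -575.25
Area = |Σ|/2 = 287.625.

287.625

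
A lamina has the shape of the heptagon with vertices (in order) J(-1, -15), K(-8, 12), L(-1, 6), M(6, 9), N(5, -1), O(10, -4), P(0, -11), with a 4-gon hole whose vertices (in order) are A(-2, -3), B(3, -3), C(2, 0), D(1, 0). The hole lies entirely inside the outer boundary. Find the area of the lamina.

188.5

Outer boundary:
Cross-terms: -132, -36, -45, -51, -10, -110, -11  ⇒  Σ = -395
Area = |Σ|/2 = 197.5.
Hole:
Apply the shoelace formula: 2A = Σ (x_i·y_{i+1} − x_{i+1}·y_i), indices taken mod 4.
Σ = (15) + (6) + (0) + (-3) = 18
Area = |Σ|/2 = 9.
Net area = 197.5 − 9 = 188.5.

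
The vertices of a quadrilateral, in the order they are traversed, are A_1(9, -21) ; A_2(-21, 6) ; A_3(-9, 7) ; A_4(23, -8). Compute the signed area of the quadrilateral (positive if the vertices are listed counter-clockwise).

Apply the surveyor's formula: 2A = Σ (x_i·y_{i+1} − x_{i+1}·y_i), indices taken mod 4.
Cross-terms: -387, -93, -89, -411  ⇒  Σ = -980
Signed area = Σ/2 = -490 (negative ⇒ clockwise traversal).

-490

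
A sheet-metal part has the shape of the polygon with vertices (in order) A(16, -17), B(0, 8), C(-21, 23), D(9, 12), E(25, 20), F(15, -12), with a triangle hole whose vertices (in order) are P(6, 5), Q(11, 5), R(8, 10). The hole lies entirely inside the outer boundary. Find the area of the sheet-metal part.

460.5

Outer boundary:
Apply the shoelace formula: 2A = Σ (x_i·y_{i+1} − x_{i+1}·y_i), indices taken mod 6.
Cross-terms: 128, 168, -459, -120, -600, -63  ⇒  Σ = -946
Area = |Σ|/2 = 473.
Hole:
Apply the shoelace formula: 2A = Σ (x_i·y_{i+1} − x_{i+1}·y_i), indices taken mod 3.
Σ = (-25) + (70) + (-20) = 25
Area = |Σ|/2 = 12.5.
Net area = 473 − 12.5 = 460.5.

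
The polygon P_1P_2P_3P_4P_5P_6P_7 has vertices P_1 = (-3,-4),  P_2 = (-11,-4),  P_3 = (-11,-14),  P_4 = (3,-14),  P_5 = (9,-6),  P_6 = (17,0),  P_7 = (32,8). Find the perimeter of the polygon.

106

|P_1P_2| = √((-8)² + (0)²) = √64 = 8
|P_2P_3| = √((0)² + (-10)²) = √100 = 10
|P_3P_4| = √((14)² + (0)²) = √196 = 14
|P_4P_5| = √((6)² + (8)²) = √100 = 10
|P_5P_6| = √((8)² + (6)²) = √100 = 10
|P_6P_7| = √((15)² + (8)²) = √289 = 17
|P_7P_1| = √((-35)² + (-12)²) = √1369 = 37
Perimeter = 8 + 10 + 14 + 10 + 10 + 17 + 37 = 106.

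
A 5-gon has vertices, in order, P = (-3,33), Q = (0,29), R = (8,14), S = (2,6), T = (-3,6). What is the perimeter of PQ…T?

|PQ| = √((3)² + (-4)²) = √25 = 5
|QR| = √((8)² + (-15)²) = √289 = 17
|RS| = √((-6)² + (-8)²) = √100 = 10
|ST| = √((-5)² + (0)²) = √25 = 5
|TP| = √((0)² + (27)²) = √729 = 27
Perimeter = 5 + 17 + 10 + 5 + 27 = 64.

64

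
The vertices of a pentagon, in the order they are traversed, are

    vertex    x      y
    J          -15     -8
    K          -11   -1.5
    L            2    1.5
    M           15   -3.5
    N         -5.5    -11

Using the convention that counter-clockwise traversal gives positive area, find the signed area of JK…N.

J→K: (-15)(-1.5) − (-11)(-8) = -65.5
K→L: (-11)(1.5) − (2)(-1.5) = -13.5
L→M: (2)(-3.5) − (15)(1.5) = -29.5
M→N: (15)(-11) − (-5.5)(-3.5) = -184.25
N→J: (-5.5)(-8) − (-15)(-11) = -121
Σ = -413.75
Signed area = Σ/2 = -206.875 (negative ⇒ clockwise traversal).

-206.875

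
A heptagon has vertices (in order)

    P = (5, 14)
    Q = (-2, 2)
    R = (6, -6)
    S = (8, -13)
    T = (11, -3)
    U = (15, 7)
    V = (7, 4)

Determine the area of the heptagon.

169

Apply the surveyor's formula: 2A = Σ (x_i·y_{i+1} − x_{i+1}·y_i), indices taken mod 7.
Σ = (38) + (0) + (-30) + (119) + (122) + (11) + (78) = 338
Area = |Σ|/2 = 169.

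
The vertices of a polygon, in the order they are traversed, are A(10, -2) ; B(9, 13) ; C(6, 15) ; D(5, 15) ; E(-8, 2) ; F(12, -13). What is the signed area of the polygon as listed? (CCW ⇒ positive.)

Apply Gauss's area formula: 2A = Σ (x_i·y_{i+1} − x_{i+1}·y_i), indices taken mod 6.
Cross-terms: 148, 57, 15, 130, 80, 106  ⇒  Σ = 536
Signed area = Σ/2 = 268 (positive ⇒ counter-clockwise traversal).

268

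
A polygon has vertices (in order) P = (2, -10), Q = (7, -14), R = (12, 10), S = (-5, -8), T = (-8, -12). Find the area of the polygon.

167

Apply Gauss's area formula: 2A = Σ (x_i·y_{i+1} − x_{i+1}·y_i), indices taken mod 5.
Σ = (42) + (238) + (-46) + (-4) + (104) = 334
Area = |Σ|/2 = 167.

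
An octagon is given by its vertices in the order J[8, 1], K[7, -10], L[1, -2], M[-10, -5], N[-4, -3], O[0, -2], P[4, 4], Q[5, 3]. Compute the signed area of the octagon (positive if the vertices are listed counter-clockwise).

-58.5

Cross-terms: -87, -4, -25, 10, 8, 8, -8, -19  ⇒  Σ = -117
Signed area = Σ/2 = -58.5 (negative ⇒ clockwise traversal).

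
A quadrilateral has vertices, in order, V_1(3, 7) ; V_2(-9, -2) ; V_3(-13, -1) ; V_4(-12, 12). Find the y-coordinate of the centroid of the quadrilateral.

Apply the shoelace formula. First the cross-terms c_i = x_i·y_{i+1} − x_{i+1}·y_i:
  57, -17, -168, -120  ⇒  2A = -248, A = -124.
Then Σ (y_i + y_{i+1})·c_i = -3792, so ȳ = -3792 / (6·(-124)) = 158/31.

158/31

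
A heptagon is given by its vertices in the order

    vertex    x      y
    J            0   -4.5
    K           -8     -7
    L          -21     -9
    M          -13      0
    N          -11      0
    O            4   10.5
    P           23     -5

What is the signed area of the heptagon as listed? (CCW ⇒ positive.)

J→K: (0)(-7) − (-8)(-4.5) = -36
K→L: (-8)(-9) − (-21)(-7) = -75
L→M: (-21)(0) − (-13)(-9) = -117
M→N: (-13)(0) − (-11)(0) = 0
N→O: (-11)(10.5) − (4)(0) = -115.5
O→P: (4)(-5) − (23)(10.5) = -261.5
P→J: (23)(-4.5) − (0)(-5) = -103.5
Σ = -708.5
Signed area = Σ/2 = -354.25 (negative ⇒ clockwise traversal).

-354.25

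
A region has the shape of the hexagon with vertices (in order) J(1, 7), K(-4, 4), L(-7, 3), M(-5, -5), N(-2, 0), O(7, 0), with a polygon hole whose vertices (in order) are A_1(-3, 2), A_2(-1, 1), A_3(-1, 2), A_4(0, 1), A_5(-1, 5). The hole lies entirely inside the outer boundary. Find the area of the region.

Outer boundary:
J→K: (1)(4) − (-4)(7) = 32
K→L: (-4)(3) − (-7)(4) = 16
L→M: (-7)(-5) − (-5)(3) = 50
M→N: (-5)(0) − (-2)(-5) = -10
N→O: (-2)(0) − (7)(0) = 0
O→J: (7)(7) − (1)(0) = 49
Σ = 137
Area = |Σ|/2 = 68.5.
Hole:
Apply the shoelace formula: 2A = Σ (x_i·y_{i+1} − x_{i+1}·y_i), indices taken mod 5.
Σ = (-1) + (-1) + (-1) + (1) + (13) = 11
Area = |Σ|/2 = 5.5.
Net area = 68.5 − 5.5 = 63.

63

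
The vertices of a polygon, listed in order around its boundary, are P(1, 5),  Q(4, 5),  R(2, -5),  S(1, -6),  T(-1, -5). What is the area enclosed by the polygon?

31.5

Apply the surveyor's formula: 2A = Σ (x_i·y_{i+1} − x_{i+1}·y_i), indices taken mod 5.
Σ = (-15) + (-30) + (-7) + (-11) + (0) = -63
Area = |Σ|/2 = 31.5.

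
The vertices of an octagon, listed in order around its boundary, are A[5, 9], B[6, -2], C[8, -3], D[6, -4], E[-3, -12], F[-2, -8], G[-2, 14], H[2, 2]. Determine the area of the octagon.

116

Σ = (-64) + (-2) + (-14) + (-84) + (0) + (-44) + (-32) + (8) = -232
Area = |Σ|/2 = 116.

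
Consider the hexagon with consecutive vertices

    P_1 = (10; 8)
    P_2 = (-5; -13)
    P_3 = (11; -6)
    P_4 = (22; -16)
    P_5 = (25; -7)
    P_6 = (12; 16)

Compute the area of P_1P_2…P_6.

352.5

Apply the shoelace formula: 2A = Σ (x_i·y_{i+1} − x_{i+1}·y_i), indices taken mod 6.
P_1→P_2: (10)(-13) − (-5)(8) = -90
P_2→P_3: (-5)(-6) − (11)(-13) = 173
P_3→P_4: (11)(-16) − (22)(-6) = -44
P_4→P_5: (22)(-7) − (25)(-16) = 246
P_5→P_6: (25)(16) − (12)(-7) = 484
P_6→P_1: (12)(8) − (10)(16) = -64
Σ = 705
Area = |Σ|/2 = 352.5.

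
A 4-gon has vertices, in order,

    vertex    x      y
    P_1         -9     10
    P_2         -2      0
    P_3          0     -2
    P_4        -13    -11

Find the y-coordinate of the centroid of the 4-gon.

-23/21

Apply the shoelace formula. First the cross-terms c_i = x_i·y_{i+1} − x_{i+1}·y_i:
  20, 4, -26, -229  ⇒  2A = -231, A = -115.5.
Then Σ (y_i + y_{i+1})·c_i = 759, so ȳ = 759 / (6·(-115.5)) = -23/21.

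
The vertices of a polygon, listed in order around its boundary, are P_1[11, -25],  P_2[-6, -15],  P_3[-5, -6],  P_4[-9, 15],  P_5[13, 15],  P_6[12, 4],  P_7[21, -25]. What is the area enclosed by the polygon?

Σ = (-315) + (-39) + (-129) + (-330) + (-128) + (-384) + (-250) = -1575
Area = |Σ|/2 = 787.5.

787.5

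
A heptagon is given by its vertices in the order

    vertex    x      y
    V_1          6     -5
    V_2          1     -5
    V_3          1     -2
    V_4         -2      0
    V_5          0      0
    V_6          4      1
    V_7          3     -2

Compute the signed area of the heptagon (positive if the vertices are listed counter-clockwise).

-20

Apply the shoelace formula: 2A = Σ (x_i·y_{i+1} − x_{i+1}·y_i), indices taken mod 7.
Cross-terms: -25, 3, -4, 0, 0, -11, -3  ⇒  Σ = -40
Signed area = Σ/2 = -20 (negative ⇒ clockwise traversal).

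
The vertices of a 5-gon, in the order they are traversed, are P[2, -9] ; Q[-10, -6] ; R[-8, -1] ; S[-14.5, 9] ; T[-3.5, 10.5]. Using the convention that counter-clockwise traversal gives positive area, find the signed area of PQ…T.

Apply Gauss's area formula: 2A = Σ (x_i·y_{i+1} − x_{i+1}·y_i), indices taken mod 5.
Σ = (-102) + (-38) + (-86.5) + (-120.75) + (10.5) = -336.75
Signed area = Σ/2 = -168.375 (negative ⇒ clockwise traversal).

-168.375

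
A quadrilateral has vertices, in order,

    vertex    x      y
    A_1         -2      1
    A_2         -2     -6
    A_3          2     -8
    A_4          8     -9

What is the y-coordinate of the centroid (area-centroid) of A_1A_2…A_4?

Apply the shoelace (surveyor's) formula. First the cross-terms c_i = x_i·y_{i+1} − x_{i+1}·y_i:
  14, 28, 46, -10  ⇒  2A = 78, A = 39.
Then Σ (y_i + y_{i+1})·c_i = -1164, so ȳ = -1164 / (6·39) = -194/39.

-194/39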